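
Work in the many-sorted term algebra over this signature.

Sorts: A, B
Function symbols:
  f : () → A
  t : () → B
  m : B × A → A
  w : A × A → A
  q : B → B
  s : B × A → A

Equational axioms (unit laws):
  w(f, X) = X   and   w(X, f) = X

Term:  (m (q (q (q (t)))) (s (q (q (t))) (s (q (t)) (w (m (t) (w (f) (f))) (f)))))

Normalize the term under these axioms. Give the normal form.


1. (m (q (q (q (t)))) (s (q (q (t))) (s (q (t)) (w (m (t) (w (f) (f))) (f)))))  →  (m (q (q (q (t)))) (s (q (q (t))) (s (q (t)) (m (t) (w (f) (f))))))
2. (m (q (q (q (t)))) (s (q (q (t))) (s (q (t)) (m (t) (w (f) (f))))))  →  (m (q (q (q (t)))) (s (q (q (t))) (s (q (t)) (m (t) (f)))))

normal form = (m (q (q (q (t)))) (s (q (q (t))) (s (q (t)) (m (t) (f)))))


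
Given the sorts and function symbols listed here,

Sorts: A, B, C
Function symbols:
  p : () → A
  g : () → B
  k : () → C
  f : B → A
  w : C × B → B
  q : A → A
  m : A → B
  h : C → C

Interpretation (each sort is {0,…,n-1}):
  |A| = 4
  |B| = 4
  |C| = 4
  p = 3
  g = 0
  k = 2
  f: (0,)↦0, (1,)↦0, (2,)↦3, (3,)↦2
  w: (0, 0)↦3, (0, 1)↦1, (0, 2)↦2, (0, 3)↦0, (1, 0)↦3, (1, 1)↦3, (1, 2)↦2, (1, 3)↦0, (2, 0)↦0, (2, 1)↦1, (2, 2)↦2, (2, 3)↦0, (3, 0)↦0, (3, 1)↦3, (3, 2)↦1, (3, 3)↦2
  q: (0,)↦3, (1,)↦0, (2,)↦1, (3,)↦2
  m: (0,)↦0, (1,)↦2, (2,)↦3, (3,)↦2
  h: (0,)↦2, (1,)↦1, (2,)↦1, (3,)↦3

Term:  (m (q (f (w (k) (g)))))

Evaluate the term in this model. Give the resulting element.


value = 2

  k = 2
  g = 0
  (w (k) (g)) = w(2, 0) = 0
  (f (w (k) (g))) = f(0,) = 0
  (q (f (w (k) (g)))) = q(0,) = 3
  (m (q (f (w (k) (g))))) = m(3,) = 2


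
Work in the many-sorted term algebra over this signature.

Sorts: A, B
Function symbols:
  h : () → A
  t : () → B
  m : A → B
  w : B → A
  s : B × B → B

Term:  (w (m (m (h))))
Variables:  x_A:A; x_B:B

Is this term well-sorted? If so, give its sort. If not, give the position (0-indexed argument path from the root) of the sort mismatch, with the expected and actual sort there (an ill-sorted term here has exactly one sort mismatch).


ill-sorted at position [0, 0]: expected A, got B

      (h) : A
    (m (h)) : B
  (m (m (h))) : ✗ arg 0 at [0, 0] has sort B, expected A


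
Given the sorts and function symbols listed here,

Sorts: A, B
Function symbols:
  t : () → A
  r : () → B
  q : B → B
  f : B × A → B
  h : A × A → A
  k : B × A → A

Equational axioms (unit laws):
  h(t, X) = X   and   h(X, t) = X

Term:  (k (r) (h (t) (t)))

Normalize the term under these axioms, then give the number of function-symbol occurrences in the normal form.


size = 3

1. (k (r) (h (t) (t)))  →  (k (r) (t))
normal form: (k (r) (t))


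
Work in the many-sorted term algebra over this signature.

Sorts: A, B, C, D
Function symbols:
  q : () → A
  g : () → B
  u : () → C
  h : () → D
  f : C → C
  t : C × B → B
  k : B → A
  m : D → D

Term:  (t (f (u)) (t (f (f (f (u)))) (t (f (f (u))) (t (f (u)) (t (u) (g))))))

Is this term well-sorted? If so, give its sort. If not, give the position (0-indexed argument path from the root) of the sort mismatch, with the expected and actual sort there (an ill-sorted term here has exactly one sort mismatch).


well-sorted; sort = B

    (u) : C
  (f (u)) : C
          (u) : C
        (f (u)) : C
      (f (f (u))) : C
    (f (f (f (u)))) : C
          (u) : C
        (f (u)) : C
      (f (f (u))) : C
          (u) : C
        (f (u)) : C
          (u) : C
          (g) : B
        (t (u) (g)) : B
      (t (f (u)) (t (u) (g))) : B
    (t (f (f (u))) (t (f (u)) (t (u) (g)))) : B
  (t (f (f (f (u)))) (t (f (f (u))) (t (f (u)) (t (u) (g))))) : B
(t (f (u)) (t (f (f (f (u)))) (t (f (f (u))) (t (f (u)) (t (u) (g)))))) : B


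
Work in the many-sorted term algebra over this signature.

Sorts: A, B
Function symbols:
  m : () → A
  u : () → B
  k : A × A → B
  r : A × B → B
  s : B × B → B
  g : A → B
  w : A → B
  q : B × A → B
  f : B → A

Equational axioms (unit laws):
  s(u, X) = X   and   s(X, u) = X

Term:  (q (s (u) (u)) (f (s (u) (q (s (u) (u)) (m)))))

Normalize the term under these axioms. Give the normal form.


1. (q (s (u) (u)) (f (s (u) (q (s (u) (u)) (m)))))  →  (q (u) (f (s (u) (q (s (u) (u)) (m)))))
2. (q (u) (f (s (u) (q (s (u) (u)) (m)))))  →  (q (u) (f (q (s (u) (u)) (m))))
3. (q (u) (f (q (s (u) (u)) (m))))  →  (q (u) (f (q (u) (m))))

normal form = (q (u) (f (q (u) (m))))


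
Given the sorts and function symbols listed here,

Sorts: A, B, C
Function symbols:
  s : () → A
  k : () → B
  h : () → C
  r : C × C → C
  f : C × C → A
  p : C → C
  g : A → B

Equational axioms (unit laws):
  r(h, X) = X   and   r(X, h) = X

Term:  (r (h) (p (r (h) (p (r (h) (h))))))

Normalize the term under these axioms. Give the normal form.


1. (r (h) (p (r (h) (p (r (h) (h))))))  →  (p (r (h) (p (r (h) (h)))))
2. (p (r (h) (p (r (h) (h)))))  →  (p (p (r (h) (h))))
3. (p (p (r (h) (h))))  →  (p (p (h)))

normal form = (p (p (h)))


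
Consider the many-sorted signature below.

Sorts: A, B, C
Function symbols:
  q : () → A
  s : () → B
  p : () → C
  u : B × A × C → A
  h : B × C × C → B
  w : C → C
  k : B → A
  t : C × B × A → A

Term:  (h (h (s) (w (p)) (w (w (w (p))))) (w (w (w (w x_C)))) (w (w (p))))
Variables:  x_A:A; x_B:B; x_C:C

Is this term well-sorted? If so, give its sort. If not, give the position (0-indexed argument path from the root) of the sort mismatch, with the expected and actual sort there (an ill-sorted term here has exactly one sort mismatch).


well-sorted; sort = B

    (s) : B
      (p) : C
    (w (p)) : C
          (p) : C
        (w (p)) : C
      (w (w (p))) : C
    (w (w (w (p)))) : C
  (h (s) (w (p)) (w (w (w (p))))) : B
          x_C : C
        (w x_C) : C
      (w (w x_C)) : C
    (w (w (w x_C))) : C
  (w (w (w (w x_C)))) : C
      (p) : C
    (w (p)) : C
  (w (w (p))) : C
(h (h (s) (w (p)) (w (w (w (p))))) (w (w (w (w x_C)))) (w (w (p)))) : B


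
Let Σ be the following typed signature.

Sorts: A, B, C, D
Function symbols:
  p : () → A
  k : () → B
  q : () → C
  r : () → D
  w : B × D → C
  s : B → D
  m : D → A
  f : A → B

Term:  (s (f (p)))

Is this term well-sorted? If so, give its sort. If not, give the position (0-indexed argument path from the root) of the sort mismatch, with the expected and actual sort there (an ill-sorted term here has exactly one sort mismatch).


    (p) : A
  (f (p)) : B
(s (f (p))) : D

well-sorted; sort = D


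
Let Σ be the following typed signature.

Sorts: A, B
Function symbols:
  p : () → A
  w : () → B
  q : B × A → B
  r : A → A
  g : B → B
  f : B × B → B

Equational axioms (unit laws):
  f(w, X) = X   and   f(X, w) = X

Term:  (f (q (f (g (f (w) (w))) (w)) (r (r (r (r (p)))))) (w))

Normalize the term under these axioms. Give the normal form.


1. (f (q (f (g (f (w) (w))) (w)) (r (r (r (r (p)))))) (w))  →  (q (f (g (f (w) (w))) (w)) (r (r (r (r (p))))))
2. (q (f (g (f (w) (w))) (w)) (r (r (r (r (p))))))  →  (q (g (f (w) (w))) (r (r (r (r (p))))))
3. (q (g (f (w) (w))) (r (r (r (r (p))))))  →  (q (g (w)) (r (r (r (r (p))))))

normal form = (q (g (w)) (r (r (r (r (p))))))


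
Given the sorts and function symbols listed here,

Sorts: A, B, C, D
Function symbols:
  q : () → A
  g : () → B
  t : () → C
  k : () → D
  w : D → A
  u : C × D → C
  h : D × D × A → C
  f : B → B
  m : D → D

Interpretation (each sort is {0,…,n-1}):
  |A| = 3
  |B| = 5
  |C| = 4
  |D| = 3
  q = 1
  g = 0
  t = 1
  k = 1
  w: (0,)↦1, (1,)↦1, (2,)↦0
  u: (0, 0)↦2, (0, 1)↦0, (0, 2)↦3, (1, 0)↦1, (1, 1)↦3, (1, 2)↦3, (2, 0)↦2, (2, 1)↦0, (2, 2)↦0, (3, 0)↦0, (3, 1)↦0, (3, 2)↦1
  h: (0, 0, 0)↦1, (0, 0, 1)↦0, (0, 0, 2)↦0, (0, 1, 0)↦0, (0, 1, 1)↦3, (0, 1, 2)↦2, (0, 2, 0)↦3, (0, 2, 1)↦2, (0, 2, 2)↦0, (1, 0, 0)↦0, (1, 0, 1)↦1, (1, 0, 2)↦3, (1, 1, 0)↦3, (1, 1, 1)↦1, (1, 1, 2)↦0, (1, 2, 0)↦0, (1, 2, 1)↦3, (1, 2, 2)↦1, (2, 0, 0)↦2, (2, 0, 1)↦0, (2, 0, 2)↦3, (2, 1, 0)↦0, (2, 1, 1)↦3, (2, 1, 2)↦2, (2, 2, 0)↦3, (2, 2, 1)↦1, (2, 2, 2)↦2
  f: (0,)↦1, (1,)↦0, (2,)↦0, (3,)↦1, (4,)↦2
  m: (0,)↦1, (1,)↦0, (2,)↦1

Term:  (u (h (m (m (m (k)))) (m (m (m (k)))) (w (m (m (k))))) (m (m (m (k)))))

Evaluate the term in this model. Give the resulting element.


  k = 1
  (m (k)) = m(1,) = 0
  (m (m (k))) = m(0,) = 1
  (m (m (m (k)))) = m(1,) = 0
  k = 1
  (m (k)) = m(1,) = 0
  (m (m (k))) = m(0,) = 1
  (m (m (m (k)))) = m(1,) = 0
  k = 1
  (m (k)) = m(1,) = 0
  (m (m (k))) = m(0,) = 1
  (w (m (m (k)))) = w(1,) = 1
  (h (m (m (m (k)))) (m (m (m (k)))) (w (m (m (k))))) = h(0, 0, 1) = 0
  k = 1
  (m (k)) = m(1,) = 0
  (m (m (k))) = m(0,) = 1
  (m (m (m (k)))) = m(1,) = 0
  (u (h (m (m (m (k)))) (m (m (m (k)))) (w (m (m (k))))) (m (m (m (k))))) = u(0, 0) = 2

value = 2


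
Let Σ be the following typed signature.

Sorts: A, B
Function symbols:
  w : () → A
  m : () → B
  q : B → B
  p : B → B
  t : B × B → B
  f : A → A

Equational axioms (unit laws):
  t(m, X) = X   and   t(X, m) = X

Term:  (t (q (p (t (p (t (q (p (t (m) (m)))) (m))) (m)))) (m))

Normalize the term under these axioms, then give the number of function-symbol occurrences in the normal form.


1. (t (q (p (t (p (t (q (p (t (m) (m)))) (m))) (m)))) (m))  →  (q (p (t (p (t (q (p (t (m) (m)))) (m))) (m))))
2. (q (p (t (p (t (q (p (t (m) (m)))) (m))) (m))))  →  (q (p (p (t (q (p (t (m) (m)))) (m)))))
3. (q (p (p (t (q (p (t (m) (m)))) (m)))))  →  (q (p (p (q (p (t (m) (m)))))))
4. (q (p (p (q (p (t (m) (m)))))))  →  (q (p (p (q (p (m))))))
normal form: (q (p (p (q (p (m))))))

size = 6


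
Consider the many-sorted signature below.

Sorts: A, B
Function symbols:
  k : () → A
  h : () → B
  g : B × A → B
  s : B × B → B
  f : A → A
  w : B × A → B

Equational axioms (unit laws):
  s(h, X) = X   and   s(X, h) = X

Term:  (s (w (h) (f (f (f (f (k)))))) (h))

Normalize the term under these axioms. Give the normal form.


normal form = (w (h) (f (f (f (f (k))))))

1. (s (w (h) (f (f (f (f (k)))))) (h))  →  (w (h) (f (f (f (f (k))))))


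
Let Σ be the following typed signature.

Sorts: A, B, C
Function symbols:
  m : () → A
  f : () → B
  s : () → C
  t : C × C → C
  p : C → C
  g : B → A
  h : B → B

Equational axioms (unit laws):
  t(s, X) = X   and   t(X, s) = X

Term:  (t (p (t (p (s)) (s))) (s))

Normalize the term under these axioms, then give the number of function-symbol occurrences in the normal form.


1. (t (p (t (p (s)) (s))) (s))  →  (p (t (p (s)) (s)))
2. (p (t (p (s)) (s)))  →  (p (p (s)))
normal form: (p (p (s)))

size = 3


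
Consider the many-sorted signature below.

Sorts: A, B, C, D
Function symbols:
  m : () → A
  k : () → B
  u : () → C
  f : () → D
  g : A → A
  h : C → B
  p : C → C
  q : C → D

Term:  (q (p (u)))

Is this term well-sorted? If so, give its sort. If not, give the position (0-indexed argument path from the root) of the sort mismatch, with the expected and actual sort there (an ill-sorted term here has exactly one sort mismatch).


well-sorted; sort = D

    (u) : C
  (p (u)) : C
(q (p (u))) : D


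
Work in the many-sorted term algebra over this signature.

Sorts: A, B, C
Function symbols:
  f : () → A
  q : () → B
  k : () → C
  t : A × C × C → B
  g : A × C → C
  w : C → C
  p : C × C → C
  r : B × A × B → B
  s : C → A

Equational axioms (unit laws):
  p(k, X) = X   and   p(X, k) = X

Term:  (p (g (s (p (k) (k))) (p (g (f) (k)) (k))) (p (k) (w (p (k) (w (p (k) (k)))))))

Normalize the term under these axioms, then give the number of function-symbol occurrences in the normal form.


size = 10

1. (p (g (s (p (k) (k))) (p (g (f) (k)) (k))) (p (k) (w (p (k) (w (p (k) (k)))))))  →  (p (g (s (k)) (p (g (f) (k)) (k))) (p (k) (w (p (k) (w (p (k) (k)))))))
2. (p (g (s (k)) (p (g (f) (k)) (k))) (p (k) (w (p (k) (w (p (k) (k)))))))  →  (p (g (s (k)) (g (f) (k))) (p (k) (w (p (k) (w (p (k) (k)))))))
3. (p (g (s (k)) (g (f) (k))) (p (k) (w (p (k) (w (p (k) (k)))))))  →  (p (g (s (k)) (g (f) (k))) (w (p (k) (w (p (k) (k))))))
4. (p (g (s (k)) (g (f) (k))) (w (p (k) (w (p (k) (k))))))  →  (p (g (s (k)) (g (f) (k))) (w (w (p (k) (k)))))
5. (p (g (s (k)) (g (f) (k))) (w (w (p (k) (k)))))  →  (p (g (s (k)) (g (f) (k))) (w (w (k))))
normal form: (p (g (s (k)) (g (f) (k))) (w (w (k))))


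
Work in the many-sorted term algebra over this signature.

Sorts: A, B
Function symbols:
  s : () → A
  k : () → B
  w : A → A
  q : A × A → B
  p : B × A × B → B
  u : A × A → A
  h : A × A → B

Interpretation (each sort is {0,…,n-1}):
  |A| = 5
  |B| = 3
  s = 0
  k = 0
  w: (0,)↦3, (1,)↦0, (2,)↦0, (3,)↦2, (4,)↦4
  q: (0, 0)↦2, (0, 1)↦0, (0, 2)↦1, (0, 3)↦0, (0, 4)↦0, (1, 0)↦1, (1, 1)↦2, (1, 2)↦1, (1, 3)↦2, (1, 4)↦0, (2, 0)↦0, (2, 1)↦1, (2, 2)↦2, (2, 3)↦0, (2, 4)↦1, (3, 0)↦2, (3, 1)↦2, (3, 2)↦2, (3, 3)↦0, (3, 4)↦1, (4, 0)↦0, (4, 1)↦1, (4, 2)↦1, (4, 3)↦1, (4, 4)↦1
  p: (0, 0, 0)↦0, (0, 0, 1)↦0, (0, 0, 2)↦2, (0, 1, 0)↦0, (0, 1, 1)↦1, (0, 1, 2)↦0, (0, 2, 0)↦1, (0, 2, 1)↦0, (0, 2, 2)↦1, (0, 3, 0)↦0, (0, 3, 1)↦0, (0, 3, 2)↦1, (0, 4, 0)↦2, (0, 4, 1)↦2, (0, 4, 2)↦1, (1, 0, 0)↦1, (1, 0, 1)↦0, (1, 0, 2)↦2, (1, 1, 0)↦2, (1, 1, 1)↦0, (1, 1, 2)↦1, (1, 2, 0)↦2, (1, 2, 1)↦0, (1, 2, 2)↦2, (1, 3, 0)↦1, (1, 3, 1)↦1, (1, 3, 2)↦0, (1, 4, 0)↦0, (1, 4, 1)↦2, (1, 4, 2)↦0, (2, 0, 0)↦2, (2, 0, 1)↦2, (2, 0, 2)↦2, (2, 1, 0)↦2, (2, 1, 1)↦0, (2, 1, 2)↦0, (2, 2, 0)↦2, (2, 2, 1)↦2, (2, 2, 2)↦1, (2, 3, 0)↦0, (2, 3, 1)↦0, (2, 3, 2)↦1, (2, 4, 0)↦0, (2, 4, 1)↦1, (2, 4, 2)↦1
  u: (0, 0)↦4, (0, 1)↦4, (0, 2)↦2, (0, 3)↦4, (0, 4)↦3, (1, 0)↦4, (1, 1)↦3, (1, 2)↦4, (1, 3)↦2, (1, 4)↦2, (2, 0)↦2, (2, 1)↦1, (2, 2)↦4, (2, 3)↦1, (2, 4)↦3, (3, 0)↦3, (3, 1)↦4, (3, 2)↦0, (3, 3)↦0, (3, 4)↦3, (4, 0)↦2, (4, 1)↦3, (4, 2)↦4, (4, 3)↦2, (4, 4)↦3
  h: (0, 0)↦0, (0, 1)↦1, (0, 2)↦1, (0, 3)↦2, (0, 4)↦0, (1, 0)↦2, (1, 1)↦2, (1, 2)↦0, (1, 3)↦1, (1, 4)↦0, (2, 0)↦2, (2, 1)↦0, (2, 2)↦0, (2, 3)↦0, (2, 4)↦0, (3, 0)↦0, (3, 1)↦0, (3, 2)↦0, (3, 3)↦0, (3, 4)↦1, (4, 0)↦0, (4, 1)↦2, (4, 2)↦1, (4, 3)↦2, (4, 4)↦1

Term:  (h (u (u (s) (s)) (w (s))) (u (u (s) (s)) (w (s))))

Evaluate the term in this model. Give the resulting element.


value = 0

  s = 0
  s = 0
  (u (s) (s)) = u(0, 0) = 4
  s = 0
  (w (s)) = w(0,) = 3
  (u (u (s) (s)) (w (s))) = u(4, 3) = 2
  s = 0
  s = 0
  (u (s) (s)) = u(0, 0) = 4
  s = 0
  (w (s)) = w(0,) = 3
  (u (u (s) (s)) (w (s))) = u(4, 3) = 2
  (h (u (u (s) (s)) (w (s))) (u (u (s) (s)) (w (s)))) = h(2, 2) = 0


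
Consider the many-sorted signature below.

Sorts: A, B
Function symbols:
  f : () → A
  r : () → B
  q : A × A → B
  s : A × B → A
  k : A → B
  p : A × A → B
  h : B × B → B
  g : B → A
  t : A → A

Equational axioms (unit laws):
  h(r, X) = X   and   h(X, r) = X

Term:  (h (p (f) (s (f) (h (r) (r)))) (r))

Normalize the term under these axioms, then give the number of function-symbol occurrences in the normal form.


size = 5

1. (h (p (f) (s (f) (h (r) (r)))) (r))  →  (p (f) (s (f) (h (r) (r))))
2. (p (f) (s (f) (h (r) (r))))  →  (p (f) (s (f) (r)))
normal form: (p (f) (s (f) (r)))


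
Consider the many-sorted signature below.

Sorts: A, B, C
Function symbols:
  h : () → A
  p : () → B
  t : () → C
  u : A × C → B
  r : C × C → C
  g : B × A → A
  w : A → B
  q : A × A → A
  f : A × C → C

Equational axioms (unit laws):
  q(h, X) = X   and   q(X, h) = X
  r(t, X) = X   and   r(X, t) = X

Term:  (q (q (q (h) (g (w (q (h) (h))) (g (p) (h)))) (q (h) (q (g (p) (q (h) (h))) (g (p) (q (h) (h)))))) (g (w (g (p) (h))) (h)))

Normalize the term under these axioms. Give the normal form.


1. (q (q (q (h) (g (w (q (h) (h))) (g (p) (h)))) (q (h) (q (g (p) (q (h) (h))) (g (p) (q (h) (h)))))) (g (w (g (p) (h))) (h)))  →  (q (q (g (w (q (h) (h))) (g (p) (h))) (q (h) (q (g (p) (q (h) (h))) (g (p) (q (h) (h)))))) (g (w (g (p) (h))) (h)))
2. (q (q (g (w (q (h) (h))) (g (p) (h))) (q (h) (q (g (p) (q (h) (h))) (g (p) (q (h) (h)))))) (g (w (g (p) (h))) (h)))  →  (q (q (g (w (h)) (g (p) (h))) (q (h) (q (g (p) (q (h) (h))) (g (p) (q (h) (h)))))) (g (w (g (p) (h))) (h)))
3. (q (q (g (w (h)) (g (p) (h))) (q (h) (q (g (p) (q (h) (h))) (g (p) (q (h) (h)))))) (g (w (g (p) (h))) (h)))  →  (q (q (g (w (h)) (g (p) (h))) (q (g (p) (q (h) (h))) (g (p) (q (h) (h))))) (g (w (g (p) (h))) (h)))
4. (q (q (g (w (h)) (g (p) (h))) (q (g (p) (q (h) (h))) (g (p) (q (h) (h))))) (g (w (g (p) (h))) (h)))  →  (q (q (g (w (h)) (g (p) (h))) (q (g (p) (h)) (g (p) (q (h) (h))))) (g (w (g (p) (h))) (h)))
5. (q (q (g (w (h)) (g (p) (h))) (q (g (p) (h)) (g (p) (q (h) (h))))) (g (w (g (p) (h))) (h)))  →  (q (q (g (w (h)) (g (p) (h))) (q (g (p) (h)) (g (p) (h)))) (g (w (g (p) (h))) (h)))

normal form = (q (q (g (w (h)) (g (p) (h))) (q (g (p) (h)) (g (p) (h)))) (g (w (g (p) (h))) (h)))


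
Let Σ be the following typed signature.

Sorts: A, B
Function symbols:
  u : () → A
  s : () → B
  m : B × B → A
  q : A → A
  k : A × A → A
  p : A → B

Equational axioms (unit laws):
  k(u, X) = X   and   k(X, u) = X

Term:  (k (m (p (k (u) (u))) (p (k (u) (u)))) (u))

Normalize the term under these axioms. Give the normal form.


1. (k (m (p (k (u) (u))) (p (k (u) (u)))) (u))  →  (m (p (k (u) (u))) (p (k (u) (u))))
2. (m (p (k (u) (u))) (p (k (u) (u))))  →  (m (p (u)) (p (k (u) (u))))
3. (m (p (u)) (p (k (u) (u))))  →  (m (p (u)) (p (u)))

normal form = (m (p (u)) (p (u)))


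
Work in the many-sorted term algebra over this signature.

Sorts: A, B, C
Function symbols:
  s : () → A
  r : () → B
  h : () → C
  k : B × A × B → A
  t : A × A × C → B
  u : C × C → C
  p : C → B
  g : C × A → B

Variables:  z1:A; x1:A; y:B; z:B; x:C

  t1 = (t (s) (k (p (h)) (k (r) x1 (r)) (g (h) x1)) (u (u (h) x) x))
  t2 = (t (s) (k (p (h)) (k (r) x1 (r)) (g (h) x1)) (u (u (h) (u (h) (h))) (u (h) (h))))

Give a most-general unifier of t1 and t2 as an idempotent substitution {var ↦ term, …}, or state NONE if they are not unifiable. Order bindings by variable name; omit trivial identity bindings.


{x ↦ (u (h) (h))}


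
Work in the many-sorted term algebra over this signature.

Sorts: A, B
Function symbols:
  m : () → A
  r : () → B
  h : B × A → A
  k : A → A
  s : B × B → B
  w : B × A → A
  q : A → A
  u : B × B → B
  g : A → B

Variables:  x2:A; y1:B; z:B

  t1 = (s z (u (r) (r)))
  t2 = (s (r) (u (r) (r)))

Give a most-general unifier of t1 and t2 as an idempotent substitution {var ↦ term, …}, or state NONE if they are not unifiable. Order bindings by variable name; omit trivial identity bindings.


{z ↦ (r)}


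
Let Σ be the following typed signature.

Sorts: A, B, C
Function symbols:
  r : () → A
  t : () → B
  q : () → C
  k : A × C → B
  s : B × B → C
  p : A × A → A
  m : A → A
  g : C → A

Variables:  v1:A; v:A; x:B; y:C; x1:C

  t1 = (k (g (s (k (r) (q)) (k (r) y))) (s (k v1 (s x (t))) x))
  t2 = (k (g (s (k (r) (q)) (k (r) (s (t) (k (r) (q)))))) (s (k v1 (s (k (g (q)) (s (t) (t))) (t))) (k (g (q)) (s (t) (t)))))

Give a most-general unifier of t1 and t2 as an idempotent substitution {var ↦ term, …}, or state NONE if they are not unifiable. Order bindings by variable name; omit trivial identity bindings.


{x ↦ (k (g (q)) (s (t) (t))), y ↦ (s (t) (k (r) (q)))}


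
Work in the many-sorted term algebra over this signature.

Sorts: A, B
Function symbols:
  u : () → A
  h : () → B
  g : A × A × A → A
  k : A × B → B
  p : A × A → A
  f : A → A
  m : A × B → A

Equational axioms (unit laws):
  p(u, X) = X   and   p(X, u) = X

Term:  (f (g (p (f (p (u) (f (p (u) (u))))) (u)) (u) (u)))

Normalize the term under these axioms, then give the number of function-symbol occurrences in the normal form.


size = 7

1. (f (g (p (f (p (u) (f (p (u) (u))))) (u)) (u) (u)))  →  (f (g (f (p (u) (f (p (u) (u))))) (u) (u)))
2. (f (g (f (p (u) (f (p (u) (u))))) (u) (u)))  →  (f (g (f (f (p (u) (u)))) (u) (u)))
3. (f (g (f (f (p (u) (u)))) (u) (u)))  →  (f (g (f (f (u))) (u) (u)))
normal form: (f (g (f (f (u))) (u) (u)))


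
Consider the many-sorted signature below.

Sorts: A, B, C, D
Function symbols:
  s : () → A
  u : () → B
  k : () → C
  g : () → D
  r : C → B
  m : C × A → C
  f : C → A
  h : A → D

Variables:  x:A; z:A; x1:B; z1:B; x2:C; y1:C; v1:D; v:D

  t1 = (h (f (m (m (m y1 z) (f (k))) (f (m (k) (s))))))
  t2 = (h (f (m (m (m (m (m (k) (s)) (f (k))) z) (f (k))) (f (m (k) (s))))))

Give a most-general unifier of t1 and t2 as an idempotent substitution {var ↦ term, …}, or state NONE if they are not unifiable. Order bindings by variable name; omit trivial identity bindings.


{y1 ↦ (m (m (k) (s)) (f (k)))}


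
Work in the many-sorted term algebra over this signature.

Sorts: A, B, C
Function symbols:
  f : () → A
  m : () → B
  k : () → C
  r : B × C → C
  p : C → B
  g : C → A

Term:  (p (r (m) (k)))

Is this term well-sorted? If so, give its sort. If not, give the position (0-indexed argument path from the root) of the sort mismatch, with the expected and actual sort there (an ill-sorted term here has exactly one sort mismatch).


    (m) : B
    (k) : C
  (r (m) (k)) : C
(p (r (m) (k))) : B

well-sorted; sort = B


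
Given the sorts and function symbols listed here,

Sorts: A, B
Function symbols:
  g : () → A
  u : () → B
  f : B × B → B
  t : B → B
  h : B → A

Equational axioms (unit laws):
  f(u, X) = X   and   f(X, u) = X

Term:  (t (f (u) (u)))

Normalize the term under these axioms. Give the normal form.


normal form = (t (u))

1. (t (f (u) (u)))  →  (t (u))


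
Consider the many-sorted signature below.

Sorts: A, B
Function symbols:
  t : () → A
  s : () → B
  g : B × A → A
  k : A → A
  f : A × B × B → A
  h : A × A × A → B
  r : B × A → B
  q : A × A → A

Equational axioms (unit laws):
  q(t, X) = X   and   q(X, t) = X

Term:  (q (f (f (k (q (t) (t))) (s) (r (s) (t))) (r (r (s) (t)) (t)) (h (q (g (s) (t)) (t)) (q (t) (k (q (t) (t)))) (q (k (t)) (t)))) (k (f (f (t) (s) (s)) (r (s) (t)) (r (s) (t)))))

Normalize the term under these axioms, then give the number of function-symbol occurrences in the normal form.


size = 34

1. (q (f (f (k (q (t) (t))) (s) (r (s) (t))) (r (r (s) (t)) (t)) (h (q (g (s) (t)) (t)) (q (t) (k (q (t) (t)))) (q (k (t)) (t)))) (k (f (f (t) (s) (s)) (r (s) (t)) (r (s) (t)))))  →  (q (f (f (k (t)) (s) (r (s) (t))) (r (r (s) (t)) (t)) (h (q (g (s) (t)) (t)) (q (t) (k (q (t) (t)))) (q (k (t)) (t)))) (k (f (f (t) (s) (s)) (r (s) (t)) (r (s) (t)))))
2. (q (f (f (k (t)) (s) (r (s) (t))) (r (r (s) (t)) (t)) (h (q (g (s) (t)) (t)) (q (t) (k (q (t) (t)))) (q (k (t)) (t)))) (k (f (f (t) (s) (s)) (r (s) (t)) (r (s) (t)))))  →  (q (f (f (k (t)) (s) (r (s) (t))) (r (r (s) (t)) (t)) (h (g (s) (t)) (q (t) (k (q (t) (t)))) (q (k (t)) (t)))) (k (f (f (t) (s) (s)) (r (s) (t)) (r (s) (t)))))
3. (q (f (f (k (t)) (s) (r (s) (t))) (r (r (s) (t)) (t)) (h (g (s) (t)) (q (t) (k (q (t) (t)))) (q (k (t)) (t)))) (k (f (f (t) (s) (s)) (r (s) (t)) (r (s) (t)))))  →  (q (f (f (k (t)) (s) (r (s) (t))) (r (r (s) (t)) (t)) (h (g (s) (t)) (k (q (t) (t))) (q (k (t)) (t)))) (k (f (f (t) (s) (s)) (r (s) (t)) (r (s) (t)))))
4. (q (f (f (k (t)) (s) (r (s) (t))) (r (r (s) (t)) (t)) (h (g (s) (t)) (k (q (t) (t))) (q (k (t)) (t)))) (k (f (f (t) (s) (s)) (r (s) (t)) (r (s) (t)))))  →  (q (f (f (k (t)) (s) (r (s) (t))) (r (r (s) (t)) (t)) (h (g (s) (t)) (k (t)) (q (k (t)) (t)))) (k (f (f (t) (s) (s)) (r (s) (t)) (r (s) (t)))))
5. (q (f (f (k (t)) (s) (r (s) (t))) (r (r (s) (t)) (t)) (h (g (s) (t)) (k (t)) (q (k (t)) (t)))) (k (f (f (t) (s) (s)) (r (s) (t)) (r (s) (t)))))  →  (q (f (f (k (t)) (s) (r (s) (t))) (r (r (s) (t)) (t)) (h (g (s) (t)) (k (t)) (k (t)))) (k (f (f (t) (s) (s)) (r (s) (t)) (r (s) (t)))))
normal form: (q (f (f (k (t)) (s) (r (s) (t))) (r (r (s) (t)) (t)) (h (g (s) (t)) (k (t)) (k (t)))) (k (f (f (t) (s) (s)) (r (s) (t)) (r (s) (t)))))


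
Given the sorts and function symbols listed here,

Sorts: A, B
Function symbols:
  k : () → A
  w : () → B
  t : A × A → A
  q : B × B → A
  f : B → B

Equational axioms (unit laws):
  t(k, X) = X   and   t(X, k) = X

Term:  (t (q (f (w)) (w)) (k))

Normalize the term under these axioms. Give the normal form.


1. (t (q (f (w)) (w)) (k))  →  (q (f (w)) (w))

normal form = (q (f (w)) (w))


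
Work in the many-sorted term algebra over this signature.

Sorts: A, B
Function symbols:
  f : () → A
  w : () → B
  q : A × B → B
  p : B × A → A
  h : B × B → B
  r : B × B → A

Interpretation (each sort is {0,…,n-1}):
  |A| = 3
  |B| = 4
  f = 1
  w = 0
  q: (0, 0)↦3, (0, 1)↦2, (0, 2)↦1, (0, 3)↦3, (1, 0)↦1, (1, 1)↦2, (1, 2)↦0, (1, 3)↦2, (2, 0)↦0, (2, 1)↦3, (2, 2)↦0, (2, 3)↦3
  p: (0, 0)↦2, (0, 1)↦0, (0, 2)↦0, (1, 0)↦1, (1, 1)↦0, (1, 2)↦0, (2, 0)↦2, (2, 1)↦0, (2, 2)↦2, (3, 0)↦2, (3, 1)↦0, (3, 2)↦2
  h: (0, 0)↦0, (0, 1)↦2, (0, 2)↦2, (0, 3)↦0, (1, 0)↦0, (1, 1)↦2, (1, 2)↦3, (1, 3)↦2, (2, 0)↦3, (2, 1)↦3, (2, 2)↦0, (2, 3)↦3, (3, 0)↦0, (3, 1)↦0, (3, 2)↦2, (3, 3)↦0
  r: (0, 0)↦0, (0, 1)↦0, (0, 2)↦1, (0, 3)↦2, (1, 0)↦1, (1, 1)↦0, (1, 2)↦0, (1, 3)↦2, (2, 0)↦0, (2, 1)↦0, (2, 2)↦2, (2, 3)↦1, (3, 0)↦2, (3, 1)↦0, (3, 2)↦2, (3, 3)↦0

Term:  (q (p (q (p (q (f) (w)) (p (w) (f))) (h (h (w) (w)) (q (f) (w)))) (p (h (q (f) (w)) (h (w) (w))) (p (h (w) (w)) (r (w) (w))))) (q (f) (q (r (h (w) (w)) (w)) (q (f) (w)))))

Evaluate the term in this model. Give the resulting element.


  f = 1
  w = 0
  (q (f) (w)) = q(1, 0) = 1
  w = 0
  f = 1
  (p (w) (f)) = p(0, 1) = 0
  (p (q (f) (w)) (p (w) (f))) = p(1, 0) = 1
  w = 0
  w = 0
  (h (w) (w)) = h(0, 0) = 0
  f = 1
  w = 0
  (q (f) (w)) = q(1, 0) = 1
  (h (h (w) (w)) (q (f) (w))) = h(0, 1) = 2
  (q (p (q (f) (w)) (p (w) (f))) (h (h (w) (w)) (q (f) (w)))) = q(1, 2) = 0
  f = 1
  w = 0
  (q (f) (w)) = q(1, 0) = 1
  w = 0
  w = 0
  (h (w) (w)) = h(0, 0) = 0
  (h (q (f) (w)) (h (w) (w))) = h(1, 0) = 0
  w = 0
  w = 0
  (h (w) (w)) = h(0, 0) = 0
  w = 0
  w = 0
  (r (w) (w)) = r(0, 0) = 0
  (p (h (w) (w)) (r (w) (w))) = p(0, 0) = 2
  (p (h (q (f) (w)) (h (w) (w))) (p (h (w) (w)) (r (w) (w)))) = p(0, 2) = 0
  (p (q (p (q (f) (w)) (p (w) (f))) (h (h (w) (w)) (q (f) (w)))) (p (h (q (f) (w)) (h (w) (w))) (p (h (w) (w)) (r (w) (w))))) = p(0, 0) = 2
  f = 1
  w = 0
  w = 0
  (h (w) (w)) = h(0, 0) = 0
  w = 0
  (r (h (w) (w)) (w)) = r(0, 0) = 0
  f = 1
  w = 0
  (q (f) (w)) = q(1, 0) = 1
  (q (r (h (w) (w)) (w)) (q (f) (w))) = q(0, 1) = 2
  (q (f) (q (r (h (w) (w)) (w)) (q (f) (w)))) = q(1, 2) = 0
  (q (p (q (p (q (f) (w)) (p (w) (f))) (h (h (w) (w)) (q (f) (w)))) (p (h (q (f) (w)) (h (w) (w))) (p (h (w) (w)) (r (w) (w))))) (q (f) (q (r (h (w) (w)) (w)) (q (f) (w))))) = q(2, 0) = 0

value = 0


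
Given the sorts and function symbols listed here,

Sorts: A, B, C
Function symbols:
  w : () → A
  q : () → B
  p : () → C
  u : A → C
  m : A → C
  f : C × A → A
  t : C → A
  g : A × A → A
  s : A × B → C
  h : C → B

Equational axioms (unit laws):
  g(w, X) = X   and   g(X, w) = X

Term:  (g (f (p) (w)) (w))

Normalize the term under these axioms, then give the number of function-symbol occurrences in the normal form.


size = 3

1. (g (f (p) (w)) (w))  →  (f (p) (w))
normal form: (f (p) (w))


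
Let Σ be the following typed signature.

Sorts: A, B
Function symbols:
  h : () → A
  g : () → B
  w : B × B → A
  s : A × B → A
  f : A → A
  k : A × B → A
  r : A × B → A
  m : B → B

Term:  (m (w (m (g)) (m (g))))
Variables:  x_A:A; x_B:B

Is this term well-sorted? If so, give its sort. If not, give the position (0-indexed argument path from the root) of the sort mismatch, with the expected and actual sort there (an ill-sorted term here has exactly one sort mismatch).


ill-sorted at position [0]: expected B, got A

      (g) : B
    (m (g)) : B
      (g) : B
    (m (g)) : B
  (w (m (g)) (m (g))) : A
(m (w (m (g)) (m (g)))) : ✗ arg 0 at [0] has sort A, expected B


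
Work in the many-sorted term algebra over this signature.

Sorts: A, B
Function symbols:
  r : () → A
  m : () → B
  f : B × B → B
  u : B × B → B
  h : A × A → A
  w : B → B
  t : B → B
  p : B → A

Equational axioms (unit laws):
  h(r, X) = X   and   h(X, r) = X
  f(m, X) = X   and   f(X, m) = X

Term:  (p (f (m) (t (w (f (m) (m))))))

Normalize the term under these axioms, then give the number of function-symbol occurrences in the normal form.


size = 4

1. (p (f (m) (t (w (f (m) (m))))))  →  (p (t (w (f (m) (m)))))
2. (p (t (w (f (m) (m)))))  →  (p (t (w (m))))
normal form: (p (t (w (m))))


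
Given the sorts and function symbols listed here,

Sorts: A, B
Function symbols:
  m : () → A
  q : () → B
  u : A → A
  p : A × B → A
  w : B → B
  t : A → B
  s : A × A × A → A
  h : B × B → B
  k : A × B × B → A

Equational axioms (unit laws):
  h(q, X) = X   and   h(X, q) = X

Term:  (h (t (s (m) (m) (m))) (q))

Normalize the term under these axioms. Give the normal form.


1. (h (t (s (m) (m) (m))) (q))  →  (t (s (m) (m) (m)))

normal form = (t (s (m) (m) (m)))


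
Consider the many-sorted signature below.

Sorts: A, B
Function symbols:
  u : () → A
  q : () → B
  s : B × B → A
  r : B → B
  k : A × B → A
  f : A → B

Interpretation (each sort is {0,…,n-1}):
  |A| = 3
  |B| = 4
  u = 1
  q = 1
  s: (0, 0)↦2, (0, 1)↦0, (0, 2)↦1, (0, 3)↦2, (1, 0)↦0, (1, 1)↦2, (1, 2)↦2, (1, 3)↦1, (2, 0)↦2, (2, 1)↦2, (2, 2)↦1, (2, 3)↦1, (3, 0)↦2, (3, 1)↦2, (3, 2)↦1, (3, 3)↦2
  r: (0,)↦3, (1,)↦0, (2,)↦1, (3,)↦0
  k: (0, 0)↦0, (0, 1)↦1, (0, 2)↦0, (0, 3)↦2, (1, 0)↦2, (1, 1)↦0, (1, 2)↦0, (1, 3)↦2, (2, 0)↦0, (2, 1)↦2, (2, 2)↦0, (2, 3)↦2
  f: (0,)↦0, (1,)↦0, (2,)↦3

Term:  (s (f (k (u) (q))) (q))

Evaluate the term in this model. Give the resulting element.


value = 0

  u = 1
  q = 1
  (k (u) (q)) = k(1, 1) = 0
  (f (k (u) (q))) = f(0,) = 0
  q = 1
  (s (f (k (u) (q))) (q)) = s(0, 1) = 0


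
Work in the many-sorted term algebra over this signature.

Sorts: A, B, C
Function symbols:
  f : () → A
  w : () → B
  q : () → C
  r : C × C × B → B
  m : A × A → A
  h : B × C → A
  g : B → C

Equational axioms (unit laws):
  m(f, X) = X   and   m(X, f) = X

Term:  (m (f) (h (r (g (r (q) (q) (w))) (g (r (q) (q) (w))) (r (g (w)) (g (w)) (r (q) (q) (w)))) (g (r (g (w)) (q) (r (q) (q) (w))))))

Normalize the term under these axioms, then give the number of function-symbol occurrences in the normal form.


1. (m (f) (h (r (g (r (q) (q) (w))) (g (r (q) (q) (w))) (r (g (w)) (g (w)) (r (q) (q) (w)))) (g (r (g (w)) (q) (r (q) (q) (w))))))  →  (h (r (g (r (q) (q) (w))) (g (r (q) (q) (w))) (r (g (w)) (g (w)) (r (q) (q) (w)))) (g (r (g (w)) (q) (r (q) (q) (w)))))
normal form: (h (r (g (r (q) (q) (w))) (g (r (q) (q) (w))) (r (g (w)) (g (w)) (r (q) (q) (w)))) (g (r (g (w)) (q) (r (q) (q) (w)))))

size = 30


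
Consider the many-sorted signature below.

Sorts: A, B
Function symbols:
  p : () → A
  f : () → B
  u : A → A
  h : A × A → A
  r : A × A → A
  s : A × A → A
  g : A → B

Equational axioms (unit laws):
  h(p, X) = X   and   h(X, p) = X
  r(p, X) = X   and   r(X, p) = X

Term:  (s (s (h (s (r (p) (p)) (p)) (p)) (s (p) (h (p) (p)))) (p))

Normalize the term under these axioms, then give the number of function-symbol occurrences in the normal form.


1. (s (s (h (s (r (p) (p)) (p)) (p)) (s (p) (h (p) (p)))) (p))  →  (s (s (s (r (p) (p)) (p)) (s (p) (h (p) (p)))) (p))
2. (s (s (s (r (p) (p)) (p)) (s (p) (h (p) (p)))) (p))  →  (s (s (s (p) (p)) (s (p) (h (p) (p)))) (p))
3. (s (s (s (p) (p)) (s (p) (h (p) (p)))) (p))  →  (s (s (s (p) (p)) (s (p) (p))) (p))
normal form: (s (s (s (p) (p)) (s (p) (p))) (p))

size = 9


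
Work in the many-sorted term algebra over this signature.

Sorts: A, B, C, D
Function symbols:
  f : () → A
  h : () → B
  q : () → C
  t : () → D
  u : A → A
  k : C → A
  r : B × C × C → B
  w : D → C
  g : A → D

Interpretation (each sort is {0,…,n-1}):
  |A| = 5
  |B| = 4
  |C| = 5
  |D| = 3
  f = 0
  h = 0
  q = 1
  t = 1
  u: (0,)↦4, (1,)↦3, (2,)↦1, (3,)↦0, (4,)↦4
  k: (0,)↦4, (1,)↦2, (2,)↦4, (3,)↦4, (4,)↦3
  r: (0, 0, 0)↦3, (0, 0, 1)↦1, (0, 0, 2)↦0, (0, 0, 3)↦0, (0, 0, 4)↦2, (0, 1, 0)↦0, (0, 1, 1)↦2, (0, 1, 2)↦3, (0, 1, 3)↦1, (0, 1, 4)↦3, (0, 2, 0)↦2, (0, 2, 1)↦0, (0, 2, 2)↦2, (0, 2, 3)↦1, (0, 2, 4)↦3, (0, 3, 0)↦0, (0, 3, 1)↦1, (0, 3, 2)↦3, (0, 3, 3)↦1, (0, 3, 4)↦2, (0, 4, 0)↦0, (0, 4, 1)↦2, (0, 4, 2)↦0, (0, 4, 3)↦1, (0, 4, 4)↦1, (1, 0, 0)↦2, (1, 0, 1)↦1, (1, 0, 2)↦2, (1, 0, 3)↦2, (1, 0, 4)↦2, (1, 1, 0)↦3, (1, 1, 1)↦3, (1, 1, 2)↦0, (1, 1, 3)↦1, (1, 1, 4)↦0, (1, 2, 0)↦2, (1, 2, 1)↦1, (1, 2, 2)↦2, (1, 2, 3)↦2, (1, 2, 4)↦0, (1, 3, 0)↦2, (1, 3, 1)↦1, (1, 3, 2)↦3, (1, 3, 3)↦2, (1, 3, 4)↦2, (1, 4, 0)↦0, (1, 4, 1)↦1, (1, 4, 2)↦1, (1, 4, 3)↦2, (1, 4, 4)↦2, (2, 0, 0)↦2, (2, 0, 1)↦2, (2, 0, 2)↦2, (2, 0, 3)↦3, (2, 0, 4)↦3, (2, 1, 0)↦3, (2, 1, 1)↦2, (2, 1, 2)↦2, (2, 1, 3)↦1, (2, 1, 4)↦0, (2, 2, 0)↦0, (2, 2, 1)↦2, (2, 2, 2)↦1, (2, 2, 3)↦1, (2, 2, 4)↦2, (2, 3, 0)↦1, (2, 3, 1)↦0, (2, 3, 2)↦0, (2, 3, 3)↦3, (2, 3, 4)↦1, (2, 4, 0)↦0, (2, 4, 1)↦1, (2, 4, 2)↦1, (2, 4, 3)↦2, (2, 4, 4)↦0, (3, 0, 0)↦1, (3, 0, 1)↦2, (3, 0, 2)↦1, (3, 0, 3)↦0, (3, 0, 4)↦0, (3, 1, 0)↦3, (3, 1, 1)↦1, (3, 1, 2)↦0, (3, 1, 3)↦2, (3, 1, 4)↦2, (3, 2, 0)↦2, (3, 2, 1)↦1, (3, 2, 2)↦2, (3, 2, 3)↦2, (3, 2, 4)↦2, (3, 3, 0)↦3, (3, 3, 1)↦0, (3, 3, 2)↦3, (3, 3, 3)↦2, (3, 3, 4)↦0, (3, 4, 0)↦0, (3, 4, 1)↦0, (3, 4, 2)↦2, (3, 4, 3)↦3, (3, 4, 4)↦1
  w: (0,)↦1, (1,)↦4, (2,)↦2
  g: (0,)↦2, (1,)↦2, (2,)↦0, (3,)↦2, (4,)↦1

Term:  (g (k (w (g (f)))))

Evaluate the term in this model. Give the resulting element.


  f = 0
  (g (f)) = g(0,) = 2
  (w (g (f))) = w(2,) = 2
  (k (w (g (f)))) = k(2,) = 4
  (g (k (w (g (f))))) = g(4,) = 1

value = 1


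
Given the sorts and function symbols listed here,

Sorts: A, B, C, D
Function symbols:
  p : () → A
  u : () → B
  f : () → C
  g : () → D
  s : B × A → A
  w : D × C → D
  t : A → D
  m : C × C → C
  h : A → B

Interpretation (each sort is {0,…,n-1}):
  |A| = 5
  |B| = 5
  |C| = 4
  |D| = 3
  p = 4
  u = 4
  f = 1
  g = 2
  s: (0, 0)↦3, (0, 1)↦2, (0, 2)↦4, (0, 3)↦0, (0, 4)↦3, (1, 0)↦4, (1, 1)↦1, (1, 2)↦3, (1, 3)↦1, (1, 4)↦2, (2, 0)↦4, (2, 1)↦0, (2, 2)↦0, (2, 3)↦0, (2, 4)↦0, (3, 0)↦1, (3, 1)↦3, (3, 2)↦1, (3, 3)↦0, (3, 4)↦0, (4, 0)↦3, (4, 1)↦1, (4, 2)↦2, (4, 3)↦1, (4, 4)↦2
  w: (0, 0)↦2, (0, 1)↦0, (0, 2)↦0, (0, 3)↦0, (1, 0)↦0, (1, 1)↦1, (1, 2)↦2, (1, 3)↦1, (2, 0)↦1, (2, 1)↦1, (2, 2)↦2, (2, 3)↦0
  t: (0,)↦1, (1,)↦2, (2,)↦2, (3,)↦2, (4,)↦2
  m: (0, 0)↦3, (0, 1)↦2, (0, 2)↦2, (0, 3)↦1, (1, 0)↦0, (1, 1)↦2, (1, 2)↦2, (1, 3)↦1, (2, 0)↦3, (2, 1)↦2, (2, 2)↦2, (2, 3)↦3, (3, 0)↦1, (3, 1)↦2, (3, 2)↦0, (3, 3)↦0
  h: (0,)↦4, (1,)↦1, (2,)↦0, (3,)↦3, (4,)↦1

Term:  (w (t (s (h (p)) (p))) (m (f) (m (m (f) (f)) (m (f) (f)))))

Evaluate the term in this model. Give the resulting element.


value = 2

  p = 4
  (h (p)) = h(4,) = 1
  p = 4
  (s (h (p)) (p)) = s(1, 4) = 2
  (t (s (h (p)) (p))) = t(2,) = 2
  f = 1
  f = 1
  f = 1
  (m (f) (f)) = m(1, 1) = 2
  f = 1
  f = 1
  (m (f) (f)) = m(1, 1) = 2
  (m (m (f) (f)) (m (f) (f))) = m(2, 2) = 2
  (m (f) (m (m (f) (f)) (m (f) (f)))) = m(1, 2) = 2
  (w (t (s (h (p)) (p))) (m (f) (m (m (f) (f)) (m (f) (f))))) = w(2, 2) = 2


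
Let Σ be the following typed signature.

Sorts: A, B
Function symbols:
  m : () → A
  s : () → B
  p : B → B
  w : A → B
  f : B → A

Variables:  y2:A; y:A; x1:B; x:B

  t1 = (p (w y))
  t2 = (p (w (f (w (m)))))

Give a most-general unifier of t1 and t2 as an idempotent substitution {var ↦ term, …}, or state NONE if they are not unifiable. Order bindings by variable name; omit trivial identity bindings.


{y ↦ (f (w (m)))}


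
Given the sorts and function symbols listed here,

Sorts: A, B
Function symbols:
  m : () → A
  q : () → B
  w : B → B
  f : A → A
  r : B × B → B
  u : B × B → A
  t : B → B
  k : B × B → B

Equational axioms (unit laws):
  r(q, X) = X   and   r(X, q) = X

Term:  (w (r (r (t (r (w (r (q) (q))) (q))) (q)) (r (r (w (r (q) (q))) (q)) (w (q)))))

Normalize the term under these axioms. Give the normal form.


normal form = (w (r (t (w (q))) (r (w (q)) (w (q)))))

1. (w (r (r (t (r (w (r (q) (q))) (q))) (q)) (r (r (w (r (q) (q))) (q)) (w (q)))))  →  (w (r (t (r (w (r (q) (q))) (q))) (r (r (w (r (q) (q))) (q)) (w (q)))))
2. (w (r (t (r (w (r (q) (q))) (q))) (r (r (w (r (q) (q))) (q)) (w (q)))))  →  (w (r (t (w (r (q) (q)))) (r (r (w (r (q) (q))) (q)) (w (q)))))
3. (w (r (t (w (r (q) (q)))) (r (r (w (r (q) (q))) (q)) (w (q)))))  →  (w (r (t (w (q))) (r (r (w (r (q) (q))) (q)) (w (q)))))
4. (w (r (t (w (q))) (r (r (w (r (q) (q))) (q)) (w (q)))))  →  (w (r (t (w (q))) (r (w (r (q) (q))) (w (q)))))
5. (w (r (t (w (q))) (r (w (r (q) (q))) (w (q)))))  →  (w (r (t (w (q))) (r (w (q)) (w (q)))))


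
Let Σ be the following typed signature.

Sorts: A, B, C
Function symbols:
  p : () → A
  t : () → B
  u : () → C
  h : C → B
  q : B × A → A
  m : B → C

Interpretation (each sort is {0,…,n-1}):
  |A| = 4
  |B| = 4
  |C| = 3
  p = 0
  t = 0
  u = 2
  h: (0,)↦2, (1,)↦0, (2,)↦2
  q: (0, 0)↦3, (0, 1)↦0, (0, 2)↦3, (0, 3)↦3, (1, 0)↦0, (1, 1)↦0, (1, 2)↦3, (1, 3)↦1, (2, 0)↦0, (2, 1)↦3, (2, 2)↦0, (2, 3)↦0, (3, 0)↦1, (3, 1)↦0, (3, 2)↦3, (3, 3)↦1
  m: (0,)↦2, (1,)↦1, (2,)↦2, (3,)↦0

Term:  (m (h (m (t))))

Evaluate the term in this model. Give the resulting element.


  t = 0
  (m (t)) = m(0,) = 2
  (h (m (t))) = h(2,) = 2
  (m (h (m (t)))) = m(2,) = 2

value = 2


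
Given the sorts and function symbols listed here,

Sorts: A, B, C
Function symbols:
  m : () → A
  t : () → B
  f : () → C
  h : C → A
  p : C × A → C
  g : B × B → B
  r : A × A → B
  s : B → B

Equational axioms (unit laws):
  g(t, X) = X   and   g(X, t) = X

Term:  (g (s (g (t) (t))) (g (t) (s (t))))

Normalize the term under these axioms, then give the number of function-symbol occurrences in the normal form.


1. (g (s (g (t) (t))) (g (t) (s (t))))  →  (g (s (t)) (g (t) (s (t))))
2. (g (s (t)) (g (t) (s (t))))  →  (g (s (t)) (s (t)))
normal form: (g (s (t)) (s (t)))

size = 5


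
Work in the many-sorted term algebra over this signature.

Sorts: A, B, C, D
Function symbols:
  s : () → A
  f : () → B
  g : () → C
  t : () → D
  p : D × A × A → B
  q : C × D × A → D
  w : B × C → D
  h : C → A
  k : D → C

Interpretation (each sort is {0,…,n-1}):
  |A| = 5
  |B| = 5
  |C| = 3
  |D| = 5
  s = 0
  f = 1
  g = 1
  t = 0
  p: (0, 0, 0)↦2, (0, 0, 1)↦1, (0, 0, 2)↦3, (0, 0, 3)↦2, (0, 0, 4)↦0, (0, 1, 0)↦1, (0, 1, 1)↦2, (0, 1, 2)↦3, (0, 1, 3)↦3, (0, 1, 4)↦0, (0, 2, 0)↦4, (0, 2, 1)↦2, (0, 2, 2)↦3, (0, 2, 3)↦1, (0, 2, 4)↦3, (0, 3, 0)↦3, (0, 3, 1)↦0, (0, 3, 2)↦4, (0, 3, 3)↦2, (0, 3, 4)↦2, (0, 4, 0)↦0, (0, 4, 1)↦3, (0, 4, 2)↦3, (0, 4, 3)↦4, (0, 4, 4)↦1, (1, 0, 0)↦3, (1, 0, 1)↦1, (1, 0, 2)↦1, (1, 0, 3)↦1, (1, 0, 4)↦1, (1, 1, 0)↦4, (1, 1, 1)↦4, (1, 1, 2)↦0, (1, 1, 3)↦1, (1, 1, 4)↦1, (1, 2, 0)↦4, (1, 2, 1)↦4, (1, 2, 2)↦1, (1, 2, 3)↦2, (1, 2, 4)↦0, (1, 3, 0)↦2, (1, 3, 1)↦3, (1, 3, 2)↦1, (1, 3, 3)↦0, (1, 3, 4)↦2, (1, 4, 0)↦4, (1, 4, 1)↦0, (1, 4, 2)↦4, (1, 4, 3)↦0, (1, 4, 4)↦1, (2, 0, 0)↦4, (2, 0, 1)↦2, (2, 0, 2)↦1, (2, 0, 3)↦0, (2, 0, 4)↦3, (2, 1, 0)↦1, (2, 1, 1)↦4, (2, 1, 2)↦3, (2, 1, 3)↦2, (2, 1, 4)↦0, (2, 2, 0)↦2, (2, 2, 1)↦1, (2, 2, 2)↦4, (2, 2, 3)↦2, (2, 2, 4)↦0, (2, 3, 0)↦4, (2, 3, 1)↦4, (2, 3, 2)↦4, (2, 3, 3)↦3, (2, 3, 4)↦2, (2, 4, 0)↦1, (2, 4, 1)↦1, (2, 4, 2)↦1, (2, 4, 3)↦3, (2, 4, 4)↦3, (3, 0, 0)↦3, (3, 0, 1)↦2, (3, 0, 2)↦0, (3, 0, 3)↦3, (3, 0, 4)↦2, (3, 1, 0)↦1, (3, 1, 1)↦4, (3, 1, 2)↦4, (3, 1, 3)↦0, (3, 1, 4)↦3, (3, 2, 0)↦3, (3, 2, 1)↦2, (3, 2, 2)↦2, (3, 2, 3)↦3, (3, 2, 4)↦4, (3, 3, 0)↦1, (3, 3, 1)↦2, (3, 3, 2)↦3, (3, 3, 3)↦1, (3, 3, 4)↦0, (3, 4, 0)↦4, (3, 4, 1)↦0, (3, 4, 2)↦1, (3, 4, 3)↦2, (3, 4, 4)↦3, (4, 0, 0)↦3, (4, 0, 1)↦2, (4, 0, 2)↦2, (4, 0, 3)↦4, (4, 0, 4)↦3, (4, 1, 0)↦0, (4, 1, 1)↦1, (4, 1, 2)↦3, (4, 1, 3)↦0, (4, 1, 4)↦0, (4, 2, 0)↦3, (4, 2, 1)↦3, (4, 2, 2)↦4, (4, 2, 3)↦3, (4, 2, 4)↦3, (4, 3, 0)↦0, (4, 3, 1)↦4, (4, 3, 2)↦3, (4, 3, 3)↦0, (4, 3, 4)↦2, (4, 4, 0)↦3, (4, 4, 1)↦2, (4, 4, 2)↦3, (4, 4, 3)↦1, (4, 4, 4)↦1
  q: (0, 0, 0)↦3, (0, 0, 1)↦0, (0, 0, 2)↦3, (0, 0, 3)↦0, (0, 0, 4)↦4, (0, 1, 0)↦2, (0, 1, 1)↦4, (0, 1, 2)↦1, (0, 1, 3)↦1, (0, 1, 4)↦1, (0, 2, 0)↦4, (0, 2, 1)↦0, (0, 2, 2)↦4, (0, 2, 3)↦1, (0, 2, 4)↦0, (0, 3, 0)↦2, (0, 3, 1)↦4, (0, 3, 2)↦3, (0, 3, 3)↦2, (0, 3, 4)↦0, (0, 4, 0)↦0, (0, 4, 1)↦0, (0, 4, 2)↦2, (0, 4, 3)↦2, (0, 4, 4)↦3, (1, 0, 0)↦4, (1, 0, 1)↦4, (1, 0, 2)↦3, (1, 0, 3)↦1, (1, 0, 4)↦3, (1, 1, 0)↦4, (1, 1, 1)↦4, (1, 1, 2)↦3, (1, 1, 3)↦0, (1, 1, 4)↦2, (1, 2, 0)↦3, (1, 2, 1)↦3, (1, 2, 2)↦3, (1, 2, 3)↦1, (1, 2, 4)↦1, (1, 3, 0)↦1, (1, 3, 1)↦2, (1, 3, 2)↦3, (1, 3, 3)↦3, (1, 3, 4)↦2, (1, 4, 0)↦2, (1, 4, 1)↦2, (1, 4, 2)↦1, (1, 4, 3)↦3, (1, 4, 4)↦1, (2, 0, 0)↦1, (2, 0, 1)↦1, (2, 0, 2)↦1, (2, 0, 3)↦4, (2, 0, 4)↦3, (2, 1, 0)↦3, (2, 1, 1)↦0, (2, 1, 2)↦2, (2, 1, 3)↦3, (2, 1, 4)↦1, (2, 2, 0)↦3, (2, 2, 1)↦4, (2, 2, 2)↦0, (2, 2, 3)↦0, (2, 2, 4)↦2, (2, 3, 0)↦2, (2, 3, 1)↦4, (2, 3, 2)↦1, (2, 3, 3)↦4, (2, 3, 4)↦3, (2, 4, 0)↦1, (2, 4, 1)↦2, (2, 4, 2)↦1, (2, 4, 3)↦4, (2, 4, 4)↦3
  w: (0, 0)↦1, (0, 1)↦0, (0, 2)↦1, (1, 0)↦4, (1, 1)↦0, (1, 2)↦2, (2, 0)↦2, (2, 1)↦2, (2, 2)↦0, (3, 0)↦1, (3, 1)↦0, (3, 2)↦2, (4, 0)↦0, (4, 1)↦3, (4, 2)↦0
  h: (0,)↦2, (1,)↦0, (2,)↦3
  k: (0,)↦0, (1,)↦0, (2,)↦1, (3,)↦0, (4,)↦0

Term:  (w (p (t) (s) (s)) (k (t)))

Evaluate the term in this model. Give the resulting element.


value = 2

  t = 0
  s = 0
  s = 0
  (p (t) (s) (s)) = p(0, 0, 0) = 2
  t = 0
  (k (t)) = k(0,) = 0
  (w (p (t) (s) (s)) (k (t))) = w(2, 0) = 2
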